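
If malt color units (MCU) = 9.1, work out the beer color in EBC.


SRM = 1.4922·MCU^0.6859;  EBC = SRM·1.97
SRM = 1.4922·9.1^0.6859 = 6.7863
EBC = 6.7863·1.97

13.3690 EBC


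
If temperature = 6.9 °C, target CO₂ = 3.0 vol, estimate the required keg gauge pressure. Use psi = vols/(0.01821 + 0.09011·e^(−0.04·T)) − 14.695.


psi = 3.0/(0.01821 + 0.09011·e^(−0.04·6.9)) − 14.695

19.9524 psi


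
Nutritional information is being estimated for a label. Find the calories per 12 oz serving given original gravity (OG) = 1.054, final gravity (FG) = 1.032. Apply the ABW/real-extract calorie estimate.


ABW = (OG−FG)·131.25·0.79/FG;  °P = 259 − 259/SG (for OG→OE and FG→AE);  RE = 0.1808·OE + 0.8192·AE;  Cal = (6.9·ABW + 4·(RE−0.1))·FG·3.55
ABW = (1.054 − 1.032)·131.25·0.79/1.032 = 2.2104
OE = 259 − 259/1.054 = 13.2694 °P
AE = 259 − 259/1.032 = 8.0310 °P
RE = 0.1808·13.2694 + 0.8192·8.0310 = 8.9781 °P
Cal = (6.9·2.2104 + 4·(8.9781−0.1))·1.032·3.55

185.9797 kcal


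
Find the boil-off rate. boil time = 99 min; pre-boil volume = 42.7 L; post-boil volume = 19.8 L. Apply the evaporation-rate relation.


rate = (V_pre − V_post) / (t_min/60)
rate = (42.7 − 19.8) / (99/60)

13.8788 L/hr


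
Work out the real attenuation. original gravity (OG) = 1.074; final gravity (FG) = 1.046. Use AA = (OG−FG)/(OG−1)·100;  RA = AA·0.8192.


AA = (1.074 − 1.046)/(1.074 − 1)·100 = 37.8378
RA = 37.8378·0.8192

30.9968 %


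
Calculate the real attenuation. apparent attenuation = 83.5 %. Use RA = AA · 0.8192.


RA = 83.5 · 0.8192

68.4032 %


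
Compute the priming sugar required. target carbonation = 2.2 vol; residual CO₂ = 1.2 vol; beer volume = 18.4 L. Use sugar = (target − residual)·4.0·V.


sugar = (2.2 − 1.2)·4.0·18.4

73.6000 g


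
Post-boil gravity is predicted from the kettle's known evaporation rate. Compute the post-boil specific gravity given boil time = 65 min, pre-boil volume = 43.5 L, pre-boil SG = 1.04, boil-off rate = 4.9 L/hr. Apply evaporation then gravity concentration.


V_post = V_pre − rate·(t/60);  SG_post = 1 + (SG_pre−1)·V_pre/V_post
V_post = 43.5 − 4.9·(65/60) = 38.1917
SG_post = 1 + (1.04 − 1)·43.5/38.1917

1.0456


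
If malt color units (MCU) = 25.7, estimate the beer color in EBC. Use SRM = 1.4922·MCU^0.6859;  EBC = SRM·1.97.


SRM = 1.4922·25.7^0.6859 = 13.8325
EBC = 13.8325·1.97

27.2500 EBC


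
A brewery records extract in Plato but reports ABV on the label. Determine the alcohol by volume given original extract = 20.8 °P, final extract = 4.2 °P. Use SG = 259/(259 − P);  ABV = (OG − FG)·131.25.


OG = 259/(259 − 20.8) = 1.0873
FG = 259/(259 − 4.2) = 1.0165
ABV = (1.0873 − 1.0165)·131.25

9.2975 % ABV


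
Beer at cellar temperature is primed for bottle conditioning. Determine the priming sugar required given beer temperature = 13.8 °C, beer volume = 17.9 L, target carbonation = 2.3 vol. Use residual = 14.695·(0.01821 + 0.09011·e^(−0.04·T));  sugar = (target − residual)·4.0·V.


residual = 14.695·(0.01821 + 0.09011·e^(−0.04·13.8)) = 1.0300
sugar = (2.3 − 1.0300)·4.0·17.9

90.9286 g


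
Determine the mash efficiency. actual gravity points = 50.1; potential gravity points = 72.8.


efficiency = actual / potential × 100
efficiency = 50.1 / 72.8 × 100

68.8187 %


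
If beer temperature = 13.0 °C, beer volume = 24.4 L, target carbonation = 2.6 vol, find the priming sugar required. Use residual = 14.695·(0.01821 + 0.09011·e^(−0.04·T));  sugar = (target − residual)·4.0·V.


residual = 14.695·(0.01821 + 0.09011·e^(−0.04·13.0)) = 1.0548
sugar = (2.6 − 1.0548)·4.0·24.4

150.8076 g


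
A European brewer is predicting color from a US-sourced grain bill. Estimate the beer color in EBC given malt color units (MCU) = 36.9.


SRM = 1.4922·MCU^0.6859;  EBC = SRM·1.97
SRM = 1.4922·36.9^0.6859 = 17.7276
EBC = 17.7276·1.97

34.9234 EBC


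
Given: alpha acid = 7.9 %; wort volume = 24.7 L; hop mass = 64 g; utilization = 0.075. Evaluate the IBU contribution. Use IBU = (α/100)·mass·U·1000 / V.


IBU = (7.9/100)·64·0.075·1000 / 24.7

15.3522 IBU


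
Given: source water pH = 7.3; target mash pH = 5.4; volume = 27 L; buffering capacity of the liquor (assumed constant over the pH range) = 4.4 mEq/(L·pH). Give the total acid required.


acid = buffering capacity · (pH_source − pH_target) · V
acid = 4.4 · (7.3 − 5.4) · 27

225.7200 mEq


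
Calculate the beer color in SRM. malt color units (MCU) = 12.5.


SRM = 1.4922 · MCU^0.6859
SRM = 1.4922 · 12.5^0.6859

8.4372 SRM


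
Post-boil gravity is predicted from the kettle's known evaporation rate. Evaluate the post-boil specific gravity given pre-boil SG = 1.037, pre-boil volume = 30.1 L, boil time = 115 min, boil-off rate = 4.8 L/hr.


V_post = V_pre − rate·(t/60);  SG_post = 1 + (SG_pre−1)·V_pre/V_post
V_post = 30.1 − 4.8·(115/60) = 20.9000
SG_post = 1 + (1.037 − 1)·30.1/20.9000

1.0533


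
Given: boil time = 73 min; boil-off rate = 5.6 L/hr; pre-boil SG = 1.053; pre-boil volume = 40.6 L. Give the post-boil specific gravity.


V_post = V_pre − rate·(t/60);  SG_post = 1 + (SG_pre−1)·V_pre/V_post
V_post = 40.6 − 5.6·(73/60) = 33.7867
SG_post = 1 + (1.053 − 1)·40.6/33.7867

1.0637


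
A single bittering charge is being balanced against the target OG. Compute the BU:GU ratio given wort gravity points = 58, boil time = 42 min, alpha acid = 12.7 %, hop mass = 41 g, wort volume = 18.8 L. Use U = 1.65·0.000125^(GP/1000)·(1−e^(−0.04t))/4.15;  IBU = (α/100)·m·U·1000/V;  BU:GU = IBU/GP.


U = 1.65·0.000125^(58/1000)·(1−e^(−0.04·42))/4.15 = 0.1921
IBU = (12.7/100)·41·0.1921·1000/18.8 = 53.1999
BU:GU = 53.1999/58

0.9172


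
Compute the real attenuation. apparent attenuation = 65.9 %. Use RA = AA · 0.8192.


RA = 65.9 · 0.8192

53.9853 %


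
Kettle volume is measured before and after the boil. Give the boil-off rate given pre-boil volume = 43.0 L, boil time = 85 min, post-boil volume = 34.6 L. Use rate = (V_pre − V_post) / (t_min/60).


rate = (43.0 − 34.6) / (85/60)

5.9294 L/hr


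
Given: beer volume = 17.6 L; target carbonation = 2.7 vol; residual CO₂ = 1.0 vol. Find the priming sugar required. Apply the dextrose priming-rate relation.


sugar = (target − residual)·4.0·V
sugar = (2.7 − 1.0)·4.0·17.6

119.6800 g


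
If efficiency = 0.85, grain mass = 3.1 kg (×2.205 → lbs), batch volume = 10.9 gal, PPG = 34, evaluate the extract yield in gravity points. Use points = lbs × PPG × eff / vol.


lbs = 3.1 × 2.205 = 6.8355
points = 6.8355 × 34 × 0.85 / 10.9

18.1235 points


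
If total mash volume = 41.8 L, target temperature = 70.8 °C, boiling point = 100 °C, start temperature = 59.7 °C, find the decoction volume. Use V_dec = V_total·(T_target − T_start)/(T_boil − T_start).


V_dec = 41.8·(70.8 − 59.7)/(100 − 59.7)

11.5132 L


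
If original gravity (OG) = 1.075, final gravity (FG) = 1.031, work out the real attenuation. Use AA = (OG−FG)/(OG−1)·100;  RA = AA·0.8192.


AA = (1.075 − 1.031)/(1.075 − 1)·100 = 58.6667
RA = 58.6667·0.8192

48.0597 %


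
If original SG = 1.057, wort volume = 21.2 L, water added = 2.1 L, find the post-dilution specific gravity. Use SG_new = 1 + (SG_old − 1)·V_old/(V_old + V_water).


pts = (1.057 − 1)·1000·21.2/(21.2 + 2.1) = 51.8627
SG_new = 1 + 51.8627/1000

1.0519


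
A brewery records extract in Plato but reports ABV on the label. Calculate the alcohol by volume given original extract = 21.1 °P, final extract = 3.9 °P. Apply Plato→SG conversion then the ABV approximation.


SG = 259/(259 − P);  ABV = (OG − FG)·131.25
OG = 259/(259 − 21.1) = 1.0887
FG = 259/(259 − 3.9) = 1.0153
ABV = (1.0887 − 1.0153)·131.25

9.6344 % ABV


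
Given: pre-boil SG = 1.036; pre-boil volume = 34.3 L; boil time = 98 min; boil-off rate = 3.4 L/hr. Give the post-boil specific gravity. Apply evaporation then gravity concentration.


V_post = V_pre − rate·(t/60);  SG_post = 1 + (SG_pre−1)·V_pre/V_post
V_post = 34.3 − 3.4·(98/60) = 28.7467
SG_post = 1 + (1.036 − 1)·34.3/28.7467

1.0430


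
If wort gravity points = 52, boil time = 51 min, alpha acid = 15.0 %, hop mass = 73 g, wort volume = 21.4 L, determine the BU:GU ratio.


U = 1.65·0.000125^(GP/1000)·(1−e^(−0.04t))/4.15;  IBU = (α/100)·m·U·1000/V;  BU:GU = IBU/GP
U = 1.65·0.000125^(52/1000)·(1−e^(−0.04·51))/4.15 = 0.2168
IBU = (15.0/100)·73·0.2168·1000/21.4 = 110.9125
BU:GU = 110.9125/52

2.1329


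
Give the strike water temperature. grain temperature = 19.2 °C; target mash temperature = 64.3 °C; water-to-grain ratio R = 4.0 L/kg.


T_strike = (0.41/R)·(T_mash − T_grain) + T_mash
T_strike = (0.41/4.0)·(64.3 − 19.2) + 64.3

68.9227 °C


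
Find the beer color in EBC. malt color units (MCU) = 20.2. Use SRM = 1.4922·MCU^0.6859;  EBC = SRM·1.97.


SRM = 1.4922·20.2^0.6859 = 11.7265
EBC = 11.7265·1.97

23.1012 EBC


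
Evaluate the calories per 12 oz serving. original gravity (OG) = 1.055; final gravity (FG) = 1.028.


ABW = (OG−FG)·131.25·0.79/FG;  °P = 259 − 259/SG (for OG→OE and FG→AE);  RE = 0.1808·OE + 0.8192·AE;  Cal = (6.9·ABW + 4·(RE−0.1))·FG·3.55
ABW = (1.055 − 1.028)·131.25·0.79/1.028 = 2.7233
OE = 259 − 259/1.055 = 13.5024 °P
AE = 259 − 259/1.028 = 7.0545 °P
RE = 0.1808·13.5024 + 0.8192·7.0545 = 8.2203 °P
Cal = (6.9·2.7233 + 4·(8.2203−0.1))·1.028·3.55

187.1115 kcal


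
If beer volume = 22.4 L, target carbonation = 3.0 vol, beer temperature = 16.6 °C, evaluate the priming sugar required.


residual = 14.695·(0.01821 + 0.09011·e^(−0.04·T));  sugar = (target − residual)·4.0·V
residual = 14.695·(0.01821 + 0.09011·e^(−0.04·16.6)) = 0.9493
sugar = (3.0 − 0.9493)·4.0·22.4

183.7462 g


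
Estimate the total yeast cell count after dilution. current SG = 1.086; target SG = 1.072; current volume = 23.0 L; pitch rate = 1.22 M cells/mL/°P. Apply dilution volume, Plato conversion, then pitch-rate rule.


V_w = V·((SG_c−1)/(SG_t−1)−1);  °P = 259 − 259/SG_t;  cells = rate·(V+V_w)·°P
V_w = 23.0·((1.086−1)/(1.072−1)−1) = 4.4722
V_final = 23.0 + 4.4722 = 27.4722
°P = 259 − 259/1.072 = 17.3955
cells = 1.22·27.4722·17.3955

583.0303 billion cells


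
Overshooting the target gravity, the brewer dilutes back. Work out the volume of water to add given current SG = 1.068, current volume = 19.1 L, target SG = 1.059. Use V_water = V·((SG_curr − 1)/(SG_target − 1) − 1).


V_water = 19.1·((1.068 − 1)/(1.059 − 1) − 1)

2.9136 L


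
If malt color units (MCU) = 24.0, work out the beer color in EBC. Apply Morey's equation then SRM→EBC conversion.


SRM = 1.4922·MCU^0.6859;  EBC = SRM·1.97
SRM = 1.4922·24.0^0.6859 = 13.1982
EBC = 13.1982·1.97

26.0004 EBC


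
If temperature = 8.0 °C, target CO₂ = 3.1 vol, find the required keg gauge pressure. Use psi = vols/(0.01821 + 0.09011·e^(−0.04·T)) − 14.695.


psi = 3.1/(0.01821 + 0.09011·e^(−0.04·8.0)) − 14.695

22.3671 psi


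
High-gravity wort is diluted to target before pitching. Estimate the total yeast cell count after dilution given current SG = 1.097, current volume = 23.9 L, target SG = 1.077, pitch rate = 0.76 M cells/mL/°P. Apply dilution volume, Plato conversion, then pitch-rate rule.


V_w = V·((SG_c−1)/(SG_t−1)−1);  °P = 259 − 259/SG_t;  cells = rate·(V+V_w)·°P
V_w = 23.9·((1.097−1)/(1.077−1)−1) = 6.2078
V_final = 23.9 + 6.2078 = 30.1078
°P = 259 − 259/1.077 = 18.5172
cells = 0.76·30.1078·18.5172

423.7086 billion cells


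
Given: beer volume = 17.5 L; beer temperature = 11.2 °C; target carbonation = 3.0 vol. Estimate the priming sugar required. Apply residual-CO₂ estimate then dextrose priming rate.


residual = 14.695·(0.01821 + 0.09011·e^(−0.04·T));  sugar = (target − residual)·4.0·V
residual = 14.695·(0.01821 + 0.09011·e^(−0.04·11.2)) = 1.1136
sugar = (3.0 − 1.1136)·4.0·17.5

132.0472 g


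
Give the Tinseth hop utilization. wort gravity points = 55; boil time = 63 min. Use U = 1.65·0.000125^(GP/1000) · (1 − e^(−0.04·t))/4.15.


bigness = 1.65·0.000125^(55/1000) = 1.0065
boil_factor = (1 − e^(−0.04·63))/4.15 = 0.2216
U = 1.0065 · 0.2216

0.2230


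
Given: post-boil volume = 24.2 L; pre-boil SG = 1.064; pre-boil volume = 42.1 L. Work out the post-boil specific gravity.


SG_post = 1 + (SG_pre − 1)·V_pre/V_post
pts_pre = (1.064 − 1)·1000 = 64.0000
pts_post = 64.0000·42.1/24.2 = 111.3388
SG_post = 1 + 111.3388/1000

1.1113


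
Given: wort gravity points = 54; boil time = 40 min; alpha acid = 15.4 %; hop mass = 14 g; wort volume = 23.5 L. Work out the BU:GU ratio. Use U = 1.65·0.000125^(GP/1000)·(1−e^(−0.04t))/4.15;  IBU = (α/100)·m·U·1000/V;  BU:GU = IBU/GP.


U = 1.65·0.000125^(54/1000)·(1−e^(−0.04·40))/4.15 = 0.1953
IBU = (15.4/100)·14·0.1953·1000/23.5 = 17.9188
BU:GU = 17.9188/54

0.3318


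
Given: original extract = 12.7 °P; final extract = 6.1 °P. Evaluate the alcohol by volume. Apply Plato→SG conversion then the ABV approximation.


SG = 259/(259 − P);  ABV = (OG − FG)·131.25
OG = 259/(259 − 12.7) = 1.0516
FG = 259/(259 − 6.1) = 1.0241
ABV = (1.0516 − 1.0241)·131.25

3.6019 % ABV


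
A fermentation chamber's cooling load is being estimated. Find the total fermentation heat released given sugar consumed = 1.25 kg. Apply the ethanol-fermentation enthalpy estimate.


Q = m_sugar · 590 kJ/kg
Q = 1.25 · 590

737.5000 kJ


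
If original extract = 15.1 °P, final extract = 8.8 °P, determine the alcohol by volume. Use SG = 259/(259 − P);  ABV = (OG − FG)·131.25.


OG = 259/(259 − 15.1) = 1.0619
FG = 259/(259 − 8.8) = 1.0352
ABV = (1.0619 − 1.0352)·131.25

3.5095 % ABV


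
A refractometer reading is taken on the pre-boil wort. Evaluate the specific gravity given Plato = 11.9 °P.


SG = 259/(259 − P)
SG = 259/(259 − 11.9)

1.0482


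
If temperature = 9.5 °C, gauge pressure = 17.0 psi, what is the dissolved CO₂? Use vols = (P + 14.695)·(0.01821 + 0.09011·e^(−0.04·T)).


vols = (17.0 + 14.695)·(0.01821 + 0.09011·e^(−0.04·9.5))

2.5303 volumes


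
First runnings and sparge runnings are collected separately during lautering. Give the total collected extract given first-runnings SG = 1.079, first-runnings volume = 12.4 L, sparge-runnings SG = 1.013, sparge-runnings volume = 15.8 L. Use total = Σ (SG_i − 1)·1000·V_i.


first = (1.079 − 1)·1000·12.4 = 979.6000
sparge = (1.013 − 1)·1000·15.8 = 205.4000
total = 979.6000 + 205.4000

1185.0000 gravity·L


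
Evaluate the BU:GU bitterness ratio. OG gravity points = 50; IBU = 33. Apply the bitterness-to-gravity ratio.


BU:GU = IBU / OG_points
BU:GU = 33 / 50

0.6600


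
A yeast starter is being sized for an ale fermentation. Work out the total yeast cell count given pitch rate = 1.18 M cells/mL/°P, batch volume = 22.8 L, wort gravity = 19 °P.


cells (billions) = rate · V_L · °P
cells = 1.18 · 22.8 · 19

511.1760 billion cells


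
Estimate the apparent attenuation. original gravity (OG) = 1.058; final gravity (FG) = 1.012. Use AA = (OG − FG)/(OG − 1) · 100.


AA = (1.058 − 1.012)/(1.058 − 1) · 100

79.3103 %


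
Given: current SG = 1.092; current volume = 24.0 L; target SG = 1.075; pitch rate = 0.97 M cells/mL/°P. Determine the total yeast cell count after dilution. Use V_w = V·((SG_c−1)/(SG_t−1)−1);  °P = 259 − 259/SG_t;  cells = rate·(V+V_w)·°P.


V_w = 24.0·((1.092−1)/(1.075−1)−1) = 5.4400
V_final = 24.0 + 5.4400 = 29.4400
°P = 259 − 259/1.075 = 18.0698
cells = 0.97·29.4400·18.0698

516.0147 billion cells


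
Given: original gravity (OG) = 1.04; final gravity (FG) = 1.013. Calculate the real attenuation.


AA = (OG−FG)/(OG−1)·100;  RA = AA·0.8192
AA = (1.04 − 1.013)/(1.04 − 1)·100 = 67.5000
RA = 67.5000·0.8192

55.2960 %


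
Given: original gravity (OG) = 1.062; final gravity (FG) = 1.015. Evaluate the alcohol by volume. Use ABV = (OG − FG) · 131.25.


ABV = (1.062 − 1.015) · 131.25

6.1688 % ABV


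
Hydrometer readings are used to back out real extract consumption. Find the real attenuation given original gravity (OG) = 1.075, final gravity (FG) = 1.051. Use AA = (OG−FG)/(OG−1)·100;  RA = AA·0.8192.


AA = (1.075 − 1.051)/(1.075 − 1)·100 = 32.0000
RA = 32.0000·0.8192

26.2144 %


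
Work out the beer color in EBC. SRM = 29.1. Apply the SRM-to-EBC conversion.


EBC = SRM · 1.97
EBC = 29.1 · 1.97

57.3270 EBC


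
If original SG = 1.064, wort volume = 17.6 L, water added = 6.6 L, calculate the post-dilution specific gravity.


SG_new = 1 + (SG_old − 1)·V_old/(V_old + V_water)
pts = (1.064 − 1)·1000·17.6/(17.6 + 6.6) = 46.5455
SG_new = 1 + 46.5455/1000

1.0465


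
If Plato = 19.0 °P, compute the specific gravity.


SG = 259/(259 − P)
SG = 259/(259 − 19.0)

1.0792


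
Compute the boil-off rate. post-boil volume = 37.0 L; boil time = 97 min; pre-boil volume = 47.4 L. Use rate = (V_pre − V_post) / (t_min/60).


rate = (47.4 − 37.0) / (97/60)

6.4330 L/hr


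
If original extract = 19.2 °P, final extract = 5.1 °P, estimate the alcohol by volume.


SG = 259/(259 − P);  ABV = (OG − FG)·131.25
OG = 259/(259 − 19.2) = 1.0801
FG = 259/(259 − 5.1) = 1.0201
ABV = (1.0801 − 1.0201)·131.25

7.8724 % ABV


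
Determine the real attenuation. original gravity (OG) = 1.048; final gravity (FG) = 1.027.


AA = (OG−FG)/(OG−1)·100;  RA = AA·0.8192
AA = (1.048 − 1.027)/(1.048 − 1)·100 = 43.7500
RA = 43.7500·0.8192

35.8400 %


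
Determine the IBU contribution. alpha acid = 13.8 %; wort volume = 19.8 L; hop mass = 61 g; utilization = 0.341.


IBU = (α/100)·mass·U·1000 / V
IBU = (13.8/100)·61·0.341·1000 / 19.8

144.9767 IBU


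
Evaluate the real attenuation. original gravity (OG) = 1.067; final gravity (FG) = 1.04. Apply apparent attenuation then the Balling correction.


AA = (OG−FG)/(OG−1)·100;  RA = AA·0.8192
AA = (1.067 − 1.04)/(1.067 − 1)·100 = 40.2985
RA = 40.2985·0.8192

33.0125 %


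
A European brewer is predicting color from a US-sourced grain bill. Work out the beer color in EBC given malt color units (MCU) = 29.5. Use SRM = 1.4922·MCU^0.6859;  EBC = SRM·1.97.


SRM = 1.4922·29.5^0.6859 = 15.2047
EBC = 15.2047·1.97

29.9533 EBC


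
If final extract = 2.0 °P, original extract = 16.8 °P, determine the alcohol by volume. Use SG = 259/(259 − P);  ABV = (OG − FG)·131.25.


OG = 259/(259 − 16.8) = 1.0694
FG = 259/(259 − 2.0) = 1.0078
ABV = (1.0694 − 1.0078)·131.25

8.0826 % ABV


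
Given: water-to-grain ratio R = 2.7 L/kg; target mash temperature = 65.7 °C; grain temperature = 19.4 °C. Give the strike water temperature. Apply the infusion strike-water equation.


T_strike = (0.41/R)·(T_mash − T_grain) + T_mash
T_strike = (0.41/2.7)·(65.7 − 19.4) + 65.7

72.7307 °C


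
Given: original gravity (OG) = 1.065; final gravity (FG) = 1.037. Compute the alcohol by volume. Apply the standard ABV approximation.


ABV = (OG − FG) · 131.25
ABV = (1.065 − 1.037) · 131.25

3.6750 % ABV


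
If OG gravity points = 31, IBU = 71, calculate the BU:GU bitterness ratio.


BU:GU = IBU / OG_points
BU:GU = 71 / 31

2.2903


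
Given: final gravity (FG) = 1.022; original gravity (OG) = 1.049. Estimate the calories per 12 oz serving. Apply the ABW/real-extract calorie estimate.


ABW = (OG−FG)·131.25·0.79/FG;  °P = 259 − 259/SG (for OG→OE and FG→AE);  RE = 0.1808·OE + 0.8192·AE;  Cal = (6.9·ABW + 4·(RE−0.1))·FG·3.55
ABW = (1.049 − 1.022)·131.25·0.79/1.022 = 2.7393
OE = 259 − 259/1.049 = 12.0982 °P
AE = 259 − 259/1.022 = 5.5753 °P
RE = 0.1808·12.0982 + 0.8192·5.5753 = 6.7547 °P
Cal = (6.9·2.7393 + 4·(6.7547−0.1))·1.022·3.55

165.1506 kcal


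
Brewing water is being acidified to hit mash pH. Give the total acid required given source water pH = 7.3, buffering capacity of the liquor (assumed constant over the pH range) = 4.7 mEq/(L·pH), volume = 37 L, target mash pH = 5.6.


acid = buffering capacity · (pH_source − pH_target) · V
acid = 4.7 · (7.3 − 5.6) · 37

295.6300 mEq


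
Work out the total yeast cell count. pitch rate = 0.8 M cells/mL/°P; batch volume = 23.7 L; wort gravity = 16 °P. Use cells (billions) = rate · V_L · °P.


cells = 0.8 · 23.7 · 16

303.3600 billion cells


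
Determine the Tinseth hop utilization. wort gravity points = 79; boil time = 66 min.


U = 1.65·0.000125^(GP/1000) · (1 − e^(−0.04·t))/4.15
bigness = 1.65·0.000125^(79/1000) = 0.8112
boil_factor = (1 − e^(−0.04·66))/4.15 = 0.2238
U = 0.8112 · 0.2238

0.1815


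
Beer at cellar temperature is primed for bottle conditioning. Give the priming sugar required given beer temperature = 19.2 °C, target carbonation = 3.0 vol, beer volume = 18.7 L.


residual = 14.695·(0.01821 + 0.09011·e^(−0.04·T));  sugar = (target − residual)·4.0·V
residual = 14.695·(0.01821 + 0.09011·e^(−0.04·19.2)) = 0.8819
sugar = (3.0 − 0.8819)·4.0·18.7

158.4317 g


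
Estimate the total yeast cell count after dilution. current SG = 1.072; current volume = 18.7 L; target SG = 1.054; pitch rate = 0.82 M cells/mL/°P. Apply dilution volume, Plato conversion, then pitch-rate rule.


V_w = V·((SG_c−1)/(SG_t−1)−1);  °P = 259 − 259/SG_t;  cells = rate·(V+V_w)·°P
V_w = 18.7·((1.072−1)/(1.054−1)−1) = 6.2333
V_final = 18.7 + 6.2333 = 24.9333
°P = 259 − 259/1.054 = 13.2694
cells = 0.82·24.9333·13.2694

271.2983 billion cells


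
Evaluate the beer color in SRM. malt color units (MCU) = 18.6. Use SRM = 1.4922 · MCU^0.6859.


SRM = 1.4922 · 18.6^0.6859

11.0812 SRM


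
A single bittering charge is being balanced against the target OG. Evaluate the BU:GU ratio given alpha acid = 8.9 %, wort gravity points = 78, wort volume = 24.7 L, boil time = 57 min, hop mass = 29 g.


U = 1.65·0.000125^(GP/1000)·(1−e^(−0.04t))/4.15;  IBU = (α/100)·m·U·1000/V;  BU:GU = IBU/GP
U = 1.65·0.000125^(78/1000)·(1−e^(−0.04·57))/4.15 = 0.1771
IBU = (8.9/100)·29·0.1771·1000/24.7 = 18.5023
BU:GU = 18.5023/78

0.2372


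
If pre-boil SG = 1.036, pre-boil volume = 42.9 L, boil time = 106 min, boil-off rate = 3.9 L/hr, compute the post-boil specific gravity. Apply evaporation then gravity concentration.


V_post = V_pre − rate·(t/60);  SG_post = 1 + (SG_pre−1)·V_pre/V_post
V_post = 42.9 − 3.9·(106/60) = 36.0100
SG_post = 1 + (1.036 − 1)·42.9/36.0100

1.0429


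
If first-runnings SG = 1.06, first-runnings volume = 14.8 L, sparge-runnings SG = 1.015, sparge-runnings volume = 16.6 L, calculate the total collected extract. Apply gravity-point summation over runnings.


total = Σ (SG_i − 1)·1000·V_i
first = (1.06 − 1)·1000·14.8 = 888.0000
sparge = (1.015 − 1)·1000·16.6 = 249.0000
total = 888.0000 + 249.0000

1137.0000 gravity·L


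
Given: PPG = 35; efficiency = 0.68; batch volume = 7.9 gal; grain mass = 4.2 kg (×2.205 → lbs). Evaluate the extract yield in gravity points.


points = lbs × PPG × eff / vol
lbs = 4.2 × 2.205 = 9.2610
points = 9.2610 × 35 × 0.68 / 7.9

27.9002 points


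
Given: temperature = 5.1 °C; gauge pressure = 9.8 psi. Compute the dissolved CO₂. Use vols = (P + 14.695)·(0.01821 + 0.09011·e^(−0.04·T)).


vols = (9.8 + 14.695)·(0.01821 + 0.09011·e^(−0.04·5.1))

2.2460 volumes


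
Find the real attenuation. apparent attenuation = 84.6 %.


RA = AA · 0.8192
RA = 84.6 · 0.8192

69.3043 %


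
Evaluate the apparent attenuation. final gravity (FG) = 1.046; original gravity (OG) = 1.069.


AA = (OG − FG)/(OG − 1) · 100
AA = (1.069 − 1.046)/(1.069 − 1) · 100

33.3333 %


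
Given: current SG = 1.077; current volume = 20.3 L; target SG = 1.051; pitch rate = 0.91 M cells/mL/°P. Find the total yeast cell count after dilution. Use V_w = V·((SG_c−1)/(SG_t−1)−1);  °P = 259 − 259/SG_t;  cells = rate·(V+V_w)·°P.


V_w = 20.3·((1.077−1)/(1.051−1)−1) = 10.3490
V_final = 20.3 + 10.3490 = 30.6490
°P = 259 − 259/1.051 = 12.5680
cells = 0.91·30.6490·12.5680

350.5300 billion cells


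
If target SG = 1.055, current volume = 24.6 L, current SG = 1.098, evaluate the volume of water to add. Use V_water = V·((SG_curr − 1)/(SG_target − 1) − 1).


V_water = 24.6·((1.098 − 1)/(1.055 − 1) − 1)

19.2327 L


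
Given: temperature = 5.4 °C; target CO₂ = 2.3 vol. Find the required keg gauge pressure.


psi = vols/(0.01821 + 0.09011·e^(−0.04·T)) − 14.695
psi = 2.3/(0.01821 + 0.09011·e^(−0.04·5.4)) − 14.695

10.6313 psi


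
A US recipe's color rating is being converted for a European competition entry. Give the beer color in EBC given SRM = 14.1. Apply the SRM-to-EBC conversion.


EBC = SRM · 1.97
EBC = 14.1 · 1.97

27.7770 EBC


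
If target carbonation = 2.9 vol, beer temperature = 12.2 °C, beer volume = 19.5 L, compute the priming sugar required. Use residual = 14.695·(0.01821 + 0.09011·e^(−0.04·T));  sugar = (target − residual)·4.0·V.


residual = 14.695·(0.01821 + 0.09011·e^(−0.04·12.2)) = 1.0804
sugar = (2.9 − 1.0804)·4.0·19.5

141.9257 g


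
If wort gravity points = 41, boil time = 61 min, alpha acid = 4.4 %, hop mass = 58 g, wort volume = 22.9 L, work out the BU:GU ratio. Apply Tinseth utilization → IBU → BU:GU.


U = 1.65·0.000125^(GP/1000)·(1−e^(−0.04t))/4.15;  IBU = (α/100)·m·U·1000/V;  BU:GU = IBU/GP
U = 1.65·0.000125^(41/1000)·(1−e^(−0.04·61))/4.15 = 0.2511
IBU = (4.4/100)·58·0.2511·1000/22.9 = 27.9801
BU:GU = 27.9801/41

0.6824


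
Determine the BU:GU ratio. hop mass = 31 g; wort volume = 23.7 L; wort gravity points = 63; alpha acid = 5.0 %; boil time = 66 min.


U = 1.65·0.000125^(GP/1000)·(1−e^(−0.04t))/4.15;  IBU = (α/100)·m·U·1000/V;  BU:GU = IBU/GP
U = 1.65·0.000125^(63/1000)·(1−e^(−0.04·66))/4.15 = 0.2096
IBU = (5.0/100)·31·0.2096·1000/23.7 = 13.7079
BU:GU = 13.7079/63

0.2176


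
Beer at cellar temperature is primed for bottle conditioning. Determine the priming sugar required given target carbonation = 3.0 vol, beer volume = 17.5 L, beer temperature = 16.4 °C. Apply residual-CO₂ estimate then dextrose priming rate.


residual = 14.695·(0.01821 + 0.09011·e^(−0.04·T));  sugar = (target − residual)·4.0·V
residual = 14.695·(0.01821 + 0.09011·e^(−0.04·16.4)) = 0.9547
sugar = (3.0 − 0.9547)·4.0·17.5

143.1685 g


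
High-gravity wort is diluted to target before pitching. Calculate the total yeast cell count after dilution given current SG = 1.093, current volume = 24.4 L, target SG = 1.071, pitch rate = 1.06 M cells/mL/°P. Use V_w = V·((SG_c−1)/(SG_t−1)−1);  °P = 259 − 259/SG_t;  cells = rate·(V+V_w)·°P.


V_w = 24.4·((1.093−1)/(1.071−1)−1) = 7.5606
V_final = 24.4 + 7.5606 = 31.9606
°P = 259 − 259/1.071 = 17.1699
cells = 1.06·31.9606·17.1699

581.6864 billion cells


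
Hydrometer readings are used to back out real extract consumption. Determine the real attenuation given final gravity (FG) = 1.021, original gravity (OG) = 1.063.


AA = (OG−FG)/(OG−1)·100;  RA = AA·0.8192
AA = (1.063 − 1.021)/(1.063 − 1)·100 = 66.6667
RA = 66.6667·0.8192

54.6133 %


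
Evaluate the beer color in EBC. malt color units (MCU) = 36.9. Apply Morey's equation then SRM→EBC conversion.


SRM = 1.4922·MCU^0.6859;  EBC = SRM·1.97
SRM = 1.4922·36.9^0.6859 = 17.7276
EBC = 17.7276·1.97

34.9234 EBC


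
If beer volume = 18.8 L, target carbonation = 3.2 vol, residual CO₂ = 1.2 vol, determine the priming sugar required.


sugar = (target − residual)·4.0·V
sugar = (3.2 − 1.2)·4.0·18.8

150.4000 g


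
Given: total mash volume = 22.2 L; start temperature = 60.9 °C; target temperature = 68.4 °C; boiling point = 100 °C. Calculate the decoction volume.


V_dec = V_total·(T_target − T_start)/(T_boil − T_start)
V_dec = 22.2·(68.4 − 60.9)/(100 − 60.9)

4.2583 L


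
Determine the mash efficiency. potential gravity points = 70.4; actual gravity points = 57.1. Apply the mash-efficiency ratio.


efficiency = actual / potential × 100
efficiency = 57.1 / 70.4 × 100

81.1080 %


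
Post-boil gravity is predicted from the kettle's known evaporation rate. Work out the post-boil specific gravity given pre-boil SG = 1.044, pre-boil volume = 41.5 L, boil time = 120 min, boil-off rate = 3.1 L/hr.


V_post = V_pre − rate·(t/60);  SG_post = 1 + (SG_pre−1)·V_pre/V_post
V_post = 41.5 − 3.1·(120/60) = 35.3000
SG_post = 1 + (1.044 − 1)·41.5/35.3000

1.0517


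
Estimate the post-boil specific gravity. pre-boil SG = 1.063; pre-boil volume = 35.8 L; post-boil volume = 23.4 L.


SG_post = 1 + (SG_pre − 1)·V_pre/V_post
pts_pre = (1.063 − 1)·1000 = 63.0000
pts_post = 63.0000·35.8/23.4 = 96.3846
SG_post = 1 + 96.3846/1000

1.0964


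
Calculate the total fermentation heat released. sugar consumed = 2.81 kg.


Q = m_sugar · 590 kJ/kg
Q = 2.81 · 590

1657.9000 kJ


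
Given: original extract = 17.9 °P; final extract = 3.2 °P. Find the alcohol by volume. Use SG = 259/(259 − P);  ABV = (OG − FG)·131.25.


OG = 259/(259 − 17.9) = 1.0742
FG = 259/(259 − 3.2) = 1.0125
ABV = (1.0742 − 1.0125)·131.25

8.1025 % ABV


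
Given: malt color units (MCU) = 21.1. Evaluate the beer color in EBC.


SRM = 1.4922·MCU^0.6859;  EBC = SRM·1.97
SRM = 1.4922·21.1^0.6859 = 12.0824
EBC = 12.0824·1.97

23.8023 EBC


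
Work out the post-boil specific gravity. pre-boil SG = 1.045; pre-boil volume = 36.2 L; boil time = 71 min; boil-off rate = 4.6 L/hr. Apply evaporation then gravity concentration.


V_post = V_pre − rate·(t/60);  SG_post = 1 + (SG_pre−1)·V_pre/V_post
V_post = 36.2 − 4.6·(71/60) = 30.7567
SG_post = 1 + (1.045 − 1)·36.2/30.7567

1.0530


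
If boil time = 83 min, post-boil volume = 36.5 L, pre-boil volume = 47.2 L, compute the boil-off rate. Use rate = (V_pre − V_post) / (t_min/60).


rate = (47.2 − 36.5) / (83/60)

7.7349 L/hr


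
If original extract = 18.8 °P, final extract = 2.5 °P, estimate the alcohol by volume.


SG = 259/(259 − P);  ABV = (OG − FG)·131.25
OG = 259/(259 − 18.8) = 1.0783
FG = 259/(259 − 2.5) = 1.0097
ABV = (1.0783 − 1.0097)·131.25

8.9934 % ABV


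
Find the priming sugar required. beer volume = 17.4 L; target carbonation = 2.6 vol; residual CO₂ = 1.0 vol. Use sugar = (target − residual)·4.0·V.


sugar = (2.6 − 1.0)·4.0·17.4

111.3600 g


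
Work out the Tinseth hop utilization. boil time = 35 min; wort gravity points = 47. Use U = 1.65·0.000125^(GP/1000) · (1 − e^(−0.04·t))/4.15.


bigness = 1.65·0.000125^(47/1000) = 1.0815
boil_factor = (1 − e^(−0.04·35))/4.15 = 0.1815
U = 1.0815 · 0.1815

0.1963


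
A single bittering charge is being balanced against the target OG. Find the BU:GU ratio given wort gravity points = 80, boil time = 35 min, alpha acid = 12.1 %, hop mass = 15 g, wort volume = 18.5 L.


U = 1.65·0.000125^(GP/1000)·(1−e^(−0.04t))/4.15;  IBU = (α/100)·m·U·1000/V;  BU:GU = IBU/GP
U = 1.65·0.000125^(80/1000)·(1−e^(−0.04·35))/4.15 = 0.1460
IBU = (12.1/100)·15·0.1460·1000/18.5 = 14.3193
BU:GU = 14.3193/80

0.1790


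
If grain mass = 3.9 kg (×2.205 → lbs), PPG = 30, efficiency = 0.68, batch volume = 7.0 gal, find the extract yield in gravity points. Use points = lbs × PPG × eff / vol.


lbs = 3.9 × 2.205 = 8.5995
points = 8.5995 × 30 × 0.68 / 7.0

25.0614 points


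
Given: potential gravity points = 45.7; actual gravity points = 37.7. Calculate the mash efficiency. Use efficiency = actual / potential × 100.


efficiency = 37.7 / 45.7 × 100

82.4945 %


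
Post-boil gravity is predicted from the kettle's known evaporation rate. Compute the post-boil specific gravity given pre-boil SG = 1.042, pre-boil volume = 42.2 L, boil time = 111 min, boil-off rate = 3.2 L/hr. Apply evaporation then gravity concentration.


V_post = V_pre − rate·(t/60);  SG_post = 1 + (SG_pre−1)·V_pre/V_post
V_post = 42.2 − 3.2·(111/60) = 36.2800
SG_post = 1 + (1.042 − 1)·42.2/36.2800

1.0489


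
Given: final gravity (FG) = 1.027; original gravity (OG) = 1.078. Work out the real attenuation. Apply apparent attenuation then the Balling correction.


AA = (OG−FG)/(OG−1)·100;  RA = AA·0.8192
AA = (1.078 − 1.027)/(1.078 − 1)·100 = 65.3846
RA = 65.3846·0.8192

53.5631 %


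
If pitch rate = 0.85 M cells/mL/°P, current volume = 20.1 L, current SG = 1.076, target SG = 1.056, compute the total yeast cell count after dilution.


V_w = V·((SG_c−1)/(SG_t−1)−1);  °P = 259 − 259/SG_t;  cells = rate·(V+V_w)·°P
V_w = 20.1·((1.076−1)/(1.056−1)−1) = 7.1786
V_final = 20.1 + 7.1786 = 27.2786
°P = 259 − 259/1.056 = 13.7348
cells = 0.85·27.2786·13.7348

318.4670 billion cells


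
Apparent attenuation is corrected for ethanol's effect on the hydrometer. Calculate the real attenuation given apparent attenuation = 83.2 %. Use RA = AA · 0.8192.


RA = 83.2 · 0.8192

68.1574 %


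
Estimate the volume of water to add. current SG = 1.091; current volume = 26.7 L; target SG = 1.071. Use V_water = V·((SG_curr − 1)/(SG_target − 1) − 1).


V_water = 26.7·((1.091 − 1)/(1.071 − 1) − 1)

7.5211 L


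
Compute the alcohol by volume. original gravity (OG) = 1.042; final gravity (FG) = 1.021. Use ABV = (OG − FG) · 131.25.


ABV = (1.042 − 1.021) · 131.25

2.7563 % ABV


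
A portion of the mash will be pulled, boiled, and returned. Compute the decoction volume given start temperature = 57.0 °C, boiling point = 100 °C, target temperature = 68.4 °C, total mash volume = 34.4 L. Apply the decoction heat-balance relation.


V_dec = V_total·(T_target − T_start)/(T_boil − T_start)
V_dec = 34.4·(68.4 − 57.0)/(100 − 57.0)

9.1200 L


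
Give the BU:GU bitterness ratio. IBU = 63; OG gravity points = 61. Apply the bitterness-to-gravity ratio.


BU:GU = IBU / OG_points
BU:GU = 63 / 61

1.0328


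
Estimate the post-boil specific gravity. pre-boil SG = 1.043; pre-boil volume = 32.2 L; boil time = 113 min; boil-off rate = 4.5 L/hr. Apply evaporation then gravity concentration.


V_post = V_pre − rate·(t/60);  SG_post = 1 + (SG_pre−1)·V_pre/V_post
V_post = 32.2 − 4.5·(113/60) = 23.7250
SG_post = 1 + (1.043 − 1)·32.2/23.7250

1.0584


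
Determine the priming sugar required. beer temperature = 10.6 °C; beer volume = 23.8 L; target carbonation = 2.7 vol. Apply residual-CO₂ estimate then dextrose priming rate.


residual = 14.695·(0.01821 + 0.09011·e^(−0.04·T));  sugar = (target − residual)·4.0·V
residual = 14.695·(0.01821 + 0.09011·e^(−0.04·10.6)) = 1.1342
sugar = (2.7 − 1.1342)·4.0·23.8

149.0678 g


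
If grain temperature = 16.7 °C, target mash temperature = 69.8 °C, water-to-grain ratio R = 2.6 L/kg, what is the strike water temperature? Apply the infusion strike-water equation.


T_strike = (0.41/R)·(T_mash − T_grain) + T_mash
T_strike = (0.41/2.6)·(69.8 − 16.7) + 69.8

78.1735 °C


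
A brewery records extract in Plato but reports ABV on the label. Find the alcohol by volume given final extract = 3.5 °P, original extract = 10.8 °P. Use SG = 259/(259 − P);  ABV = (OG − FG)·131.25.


OG = 259/(259 − 10.8) = 1.0435
FG = 259/(259 − 3.5) = 1.0137
ABV = (1.0435 − 1.0137)·131.25

3.9132 % ABV


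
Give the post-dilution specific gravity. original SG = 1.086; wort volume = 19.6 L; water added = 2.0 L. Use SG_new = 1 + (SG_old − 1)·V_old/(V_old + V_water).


pts = (1.086 − 1)·1000·19.6/(19.6 + 2.0) = 78.0370
SG_new = 1 + 78.0370/1000

1.0780


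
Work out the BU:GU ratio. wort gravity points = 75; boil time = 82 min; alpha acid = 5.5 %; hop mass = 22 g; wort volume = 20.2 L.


U = 1.65·0.000125^(GP/1000)·(1−e^(−0.04t))/4.15;  IBU = (α/100)·m·U·1000/V;  BU:GU = IBU/GP
U = 1.65·0.000125^(75/1000)·(1−e^(−0.04·82))/4.15 = 0.1950
IBU = (5.5/100)·22·0.1950·1000/20.2 = 11.6810
BU:GU = 11.6810/75

0.1557


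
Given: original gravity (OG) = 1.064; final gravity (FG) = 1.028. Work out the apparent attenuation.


AA = (OG − FG)/(OG − 1) · 100
AA = (1.064 − 1.028)/(1.064 − 1) · 100

56.2500 %


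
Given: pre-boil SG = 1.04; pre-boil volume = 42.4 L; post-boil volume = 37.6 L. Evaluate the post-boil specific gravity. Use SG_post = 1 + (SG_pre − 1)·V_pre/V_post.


pts_pre = (1.04 − 1)·1000 = 40.0000
pts_post = 40.0000·42.4/37.6 = 45.1064
SG_post = 1 + 45.1064/1000

1.0451


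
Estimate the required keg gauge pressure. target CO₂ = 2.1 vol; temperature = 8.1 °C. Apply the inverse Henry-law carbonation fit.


psi = vols/(0.01821 + 0.09011·e^(−0.04·T)) − 14.695
psi = 2.1/(0.01821 + 0.09011·e^(−0.04·8.1)) − 14.695

10.4903 psi


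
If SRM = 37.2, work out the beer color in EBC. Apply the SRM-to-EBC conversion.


EBC = SRM · 1.97
EBC = 37.2 · 1.97

73.2840 EBC


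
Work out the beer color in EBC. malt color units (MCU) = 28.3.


SRM = 1.4922·MCU^0.6859;  EBC = SRM·1.97
SRM = 1.4922·28.3^0.6859 = 14.7777
EBC = 14.7777·1.97

29.1121 EBC


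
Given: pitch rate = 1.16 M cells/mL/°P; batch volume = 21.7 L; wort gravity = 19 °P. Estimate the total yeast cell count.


cells (billions) = rate · V_L · °P
cells = 1.16 · 21.7 · 19

478.2680 billion cells


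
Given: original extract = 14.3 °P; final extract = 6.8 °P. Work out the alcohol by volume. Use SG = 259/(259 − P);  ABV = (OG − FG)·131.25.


OG = 259/(259 − 14.3) = 1.0584
FG = 259/(259 − 6.8) = 1.0270
ABV = (1.0584 − 1.0270)·131.25

4.1312 % ABV


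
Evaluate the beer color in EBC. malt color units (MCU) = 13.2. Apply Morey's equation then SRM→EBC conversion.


SRM = 1.4922·MCU^0.6859;  EBC = SRM·1.97
SRM = 1.4922·13.2^0.6859 = 8.7585
EBC = 8.7585·1.97

17.2542 EBC


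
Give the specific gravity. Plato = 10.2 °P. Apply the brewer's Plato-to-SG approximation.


SG = 259/(259 − P)
SG = 259/(259 − 10.2)

1.0410


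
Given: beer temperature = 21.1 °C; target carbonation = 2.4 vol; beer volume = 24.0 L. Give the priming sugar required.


residual = 14.695·(0.01821 + 0.09011·e^(−0.04·T));  sugar = (target − residual)·4.0·V
residual = 14.695·(0.01821 + 0.09011·e^(−0.04·21.1)) = 0.8370
sugar = (2.4 − 0.8370)·4.0·24.0

150.0508 g


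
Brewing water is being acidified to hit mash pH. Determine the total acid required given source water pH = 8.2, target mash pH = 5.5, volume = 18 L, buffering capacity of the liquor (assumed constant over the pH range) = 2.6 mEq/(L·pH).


acid = buffering capacity · (pH_source − pH_target) · V
acid = 2.6 · (8.2 − 5.5) · 18

126.3600 mEq


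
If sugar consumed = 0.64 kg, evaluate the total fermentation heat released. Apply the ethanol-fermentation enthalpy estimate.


Q = m_sugar · 590 kJ/kg
Q = 0.64 · 590

377.6000 kJ


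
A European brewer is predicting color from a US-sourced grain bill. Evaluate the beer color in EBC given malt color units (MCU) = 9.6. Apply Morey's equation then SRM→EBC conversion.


SRM = 1.4922·MCU^0.6859;  EBC = SRM·1.97
SRM = 1.4922·9.6^0.6859 = 7.0399
EBC = 7.0399·1.97

13.8686 EBC


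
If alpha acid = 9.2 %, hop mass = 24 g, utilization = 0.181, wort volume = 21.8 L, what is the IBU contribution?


IBU = (α/100)·mass·U·1000 / V
IBU = (9.2/100)·24·0.181·1000 / 21.8

18.3325 IBU
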